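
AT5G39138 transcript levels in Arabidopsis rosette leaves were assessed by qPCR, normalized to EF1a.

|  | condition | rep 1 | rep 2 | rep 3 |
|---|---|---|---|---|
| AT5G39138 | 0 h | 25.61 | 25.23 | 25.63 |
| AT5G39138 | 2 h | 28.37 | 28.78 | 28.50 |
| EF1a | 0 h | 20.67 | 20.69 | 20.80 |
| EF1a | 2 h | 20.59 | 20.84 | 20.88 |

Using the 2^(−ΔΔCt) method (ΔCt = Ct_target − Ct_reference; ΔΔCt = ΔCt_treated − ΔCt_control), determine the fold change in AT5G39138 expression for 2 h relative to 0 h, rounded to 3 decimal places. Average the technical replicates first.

0.124

Mean Ct: AT5G39138 0 h 25.490; AT5G39138 2 h 28.550; EF1a 0 h 20.720; EF1a 2 h 20.770
ΔCt(0 h) = 25.490 − 20.720 = 4.770
ΔCt(2 h) = 28.550 − 20.770 = 7.780
ΔΔCt = 7.780 − 4.770 = 3.010
Fold change = 2^(−3.010) = 0.1241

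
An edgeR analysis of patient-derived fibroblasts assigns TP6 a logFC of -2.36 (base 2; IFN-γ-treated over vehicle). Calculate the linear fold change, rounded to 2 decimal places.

0.19

Fold change = 2^(-2.36) = 0.195
That is, TP6 drops to 19.5% of the vehicle level.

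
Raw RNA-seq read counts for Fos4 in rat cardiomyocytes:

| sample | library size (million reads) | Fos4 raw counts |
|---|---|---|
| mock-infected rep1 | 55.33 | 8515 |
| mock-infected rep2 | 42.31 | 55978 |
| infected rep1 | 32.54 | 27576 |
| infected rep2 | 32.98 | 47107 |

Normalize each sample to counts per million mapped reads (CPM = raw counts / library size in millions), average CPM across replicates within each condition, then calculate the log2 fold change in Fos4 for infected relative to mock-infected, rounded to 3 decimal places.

0.624

CPM(mock-infected rep1) = 8515 / 55.33 = 153.8948
CPM(mock-infected rep2) = 55978 / 42.31 = 1323.0442
CPM(infected rep1) = 27576 / 32.54 = 847.4493
CPM(infected rep2) = 47107 / 32.98 = 1428.3505
mean CPM(mock-infected) = 738.4695; mean CPM(infected) = 1137.8999
Fold change = 1137.8999 / 738.4695 = 1.54089
log2(1.54089) = 0.6238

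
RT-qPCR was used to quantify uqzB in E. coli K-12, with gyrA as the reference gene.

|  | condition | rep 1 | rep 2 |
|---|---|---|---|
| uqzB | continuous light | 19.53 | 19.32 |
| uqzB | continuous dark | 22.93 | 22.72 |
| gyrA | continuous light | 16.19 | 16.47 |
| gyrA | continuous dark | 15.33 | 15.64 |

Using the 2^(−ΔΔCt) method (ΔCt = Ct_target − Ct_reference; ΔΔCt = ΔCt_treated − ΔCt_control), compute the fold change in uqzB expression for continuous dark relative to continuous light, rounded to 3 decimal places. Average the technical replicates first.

Mean Ct: uqzB continuous light 19.425; uqzB continuous dark 22.825; gyrA continuous light 16.330; gyrA continuous dark 15.485
ΔCt(continuous light) = 19.425 − 16.330 = 3.095
ΔCt(continuous dark) = 22.825 − 15.485 = 7.340
ΔΔCt = 7.340 − 3.095 = 4.245
Fold change = 2^(−4.245) = 0.0527

0.053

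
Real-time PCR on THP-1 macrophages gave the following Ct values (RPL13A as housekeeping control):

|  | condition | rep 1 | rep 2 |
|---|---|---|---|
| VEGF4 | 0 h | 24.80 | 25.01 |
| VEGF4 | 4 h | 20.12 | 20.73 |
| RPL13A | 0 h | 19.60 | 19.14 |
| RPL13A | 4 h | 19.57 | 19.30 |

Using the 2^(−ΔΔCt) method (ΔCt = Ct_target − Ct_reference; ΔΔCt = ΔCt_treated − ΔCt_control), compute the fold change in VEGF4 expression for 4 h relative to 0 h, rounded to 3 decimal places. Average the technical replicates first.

Mean Ct: VEGF4 0 h 24.905; VEGF4 4 h 20.425; RPL13A 0 h 19.370; RPL13A 4 h 19.435
ΔCt(0 h) = 24.905 − 19.370 = 5.535
ΔCt(4 h) = 20.425 − 19.435 = 0.990
ΔΔCt = 0.990 − 5.535 = -4.545
Fold change = 2^(−(-4.545)) = 2^4.545 = 23.3443

23.344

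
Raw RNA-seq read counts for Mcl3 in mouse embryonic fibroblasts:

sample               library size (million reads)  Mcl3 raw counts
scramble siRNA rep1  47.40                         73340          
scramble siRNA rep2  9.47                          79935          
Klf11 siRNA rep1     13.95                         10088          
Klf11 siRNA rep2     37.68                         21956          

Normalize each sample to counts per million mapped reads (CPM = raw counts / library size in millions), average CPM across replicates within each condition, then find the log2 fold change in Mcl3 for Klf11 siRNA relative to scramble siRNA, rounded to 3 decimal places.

-2.935

CPM(scramble siRNA rep1) = 73340 / 47.40 = 1547.2574
CPM(scramble siRNA rep2) = 79935 / 9.47 = 8440.8659
CPM(Klf11 siRNA rep1) = 10088 / 13.95 = 723.1541
CPM(Klf11 siRNA rep2) = 21956 / 37.68 = 582.6964
mean CPM(scramble siRNA) = 4994.0616; mean CPM(Klf11 siRNA) = 652.9253
Fold change = 652.9253 / 4994.0616 = 0.13074
log2(0.13074) = -2.9352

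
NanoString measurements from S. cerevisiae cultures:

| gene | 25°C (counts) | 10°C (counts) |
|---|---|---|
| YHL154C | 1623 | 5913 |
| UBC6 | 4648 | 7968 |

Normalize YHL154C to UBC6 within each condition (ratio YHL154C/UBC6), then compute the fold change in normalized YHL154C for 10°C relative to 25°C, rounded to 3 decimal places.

YHL154C/UBC6 (25°C) = 1623 / 4648 = 0.34918
YHL154C/UBC6 (10°C) = 5913 / 7968 = 0.74209
Fold change = 0.74209 / 0.34918 = 2.1252

2.125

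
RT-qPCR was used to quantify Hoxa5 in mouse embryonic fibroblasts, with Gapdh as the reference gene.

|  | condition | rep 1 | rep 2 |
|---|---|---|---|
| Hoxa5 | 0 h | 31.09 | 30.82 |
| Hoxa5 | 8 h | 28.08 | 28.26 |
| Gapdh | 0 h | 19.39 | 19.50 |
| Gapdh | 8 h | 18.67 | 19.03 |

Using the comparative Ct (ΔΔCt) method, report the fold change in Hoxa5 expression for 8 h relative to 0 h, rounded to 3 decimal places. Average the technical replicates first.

Mean Ct: Hoxa5 0 h 30.955; Hoxa5 8 h 28.170; Gapdh 0 h 19.445; Gapdh 8 h 18.850
ΔCt(0 h) = 30.955 − 19.445 = 11.510
ΔCt(8 h) = 28.170 − 18.850 = 9.320
ΔΔCt = 9.320 − 11.510 = -2.190
Fold change = 2^(−(-2.190)) = 2^2.190 = 4.5631

4.563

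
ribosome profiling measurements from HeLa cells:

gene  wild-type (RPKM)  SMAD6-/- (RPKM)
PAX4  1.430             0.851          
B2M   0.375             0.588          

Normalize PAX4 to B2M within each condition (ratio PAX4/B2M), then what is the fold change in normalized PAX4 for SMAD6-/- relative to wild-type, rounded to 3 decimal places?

0.380

PAX4/B2M (wild-type) = 1.430 / 0.375 = 3.8133
PAX4/B2M (SMAD6-/-) = 0.851 / 0.588 = 1.4473
Fold change = 1.4473 / 3.8133 = 0.3795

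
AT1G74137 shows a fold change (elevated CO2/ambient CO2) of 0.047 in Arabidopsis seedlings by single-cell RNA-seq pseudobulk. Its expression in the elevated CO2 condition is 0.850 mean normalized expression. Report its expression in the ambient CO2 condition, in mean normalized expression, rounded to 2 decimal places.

ambient CO2 expression = 0.850 / 0.047 = 18.09

18.09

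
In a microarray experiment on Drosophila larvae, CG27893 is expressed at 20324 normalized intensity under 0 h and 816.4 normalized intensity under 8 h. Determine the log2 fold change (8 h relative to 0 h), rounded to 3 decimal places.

Fold change = 816.4 / 20324 = 0.0402
log2(0.0402) = -4.6378

-4.638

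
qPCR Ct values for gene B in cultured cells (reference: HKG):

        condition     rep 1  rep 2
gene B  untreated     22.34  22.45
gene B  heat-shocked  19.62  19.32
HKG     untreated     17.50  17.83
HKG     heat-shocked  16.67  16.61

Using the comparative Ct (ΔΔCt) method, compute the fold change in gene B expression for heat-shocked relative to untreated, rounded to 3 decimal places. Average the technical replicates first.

3.732

Mean Ct: gene B untreated 22.395; gene B heat-shocked 19.470; HKG untreated 17.665; HKG heat-shocked 16.640
ΔCt(untreated) = 22.395 − 17.665 = 4.730
ΔCt(heat-shocked) = 19.470 − 16.640 = 2.830
ΔΔCt = 2.830 − 4.730 = -1.900
Fold change = 2^(−(-1.900)) = 2^1.900 = 3.7321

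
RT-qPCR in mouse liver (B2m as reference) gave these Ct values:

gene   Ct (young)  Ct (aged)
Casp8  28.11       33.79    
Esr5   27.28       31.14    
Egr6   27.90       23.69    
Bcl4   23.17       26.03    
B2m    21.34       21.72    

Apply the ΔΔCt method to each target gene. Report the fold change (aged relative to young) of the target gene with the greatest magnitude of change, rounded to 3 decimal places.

0.025

Casp8: ΔΔCt = (33.79−21.72) − (28.11−21.34) = 12.07 − 6.77 = 5.30; fold change = 2^-5.30 = 0.025
Esr5: ΔΔCt = (31.14−21.72) − (27.28−21.34) = 9.42 − 5.94 = 3.48; fold change = 2^-3.48 = 0.090
Egr6: ΔΔCt = (23.69−21.72) − (27.90−21.34) = 1.97 − 6.56 = -4.59; fold change = 2^4.59 = 24.084
Bcl4: ΔΔCt = (26.03−21.72) − (23.17−21.34) = 4.31 − 1.83 = 2.48; fold change = 2^-2.48 = 0.179
Casp8 has the largest |ΔΔCt| = 5.30.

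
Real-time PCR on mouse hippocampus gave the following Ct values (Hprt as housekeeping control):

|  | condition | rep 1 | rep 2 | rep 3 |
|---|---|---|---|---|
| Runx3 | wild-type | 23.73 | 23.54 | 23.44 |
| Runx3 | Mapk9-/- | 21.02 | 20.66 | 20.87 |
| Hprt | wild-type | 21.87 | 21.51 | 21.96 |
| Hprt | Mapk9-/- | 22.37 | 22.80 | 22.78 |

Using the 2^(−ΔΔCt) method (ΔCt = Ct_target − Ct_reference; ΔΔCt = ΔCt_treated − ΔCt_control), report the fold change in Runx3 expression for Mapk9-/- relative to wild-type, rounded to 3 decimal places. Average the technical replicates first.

12.042

Mean Ct: Runx3 wild-type 23.570; Runx3 Mapk9-/- 20.850; Hprt wild-type 21.780; Hprt Mapk9-/- 22.650
ΔCt(wild-type) = 23.570 − 21.780 = 1.790
ΔCt(Mapk9-/-) = 20.850 − 22.650 = -1.800
ΔΔCt = -1.800 − 1.790 = -3.590
Fold change = 2^(−(-3.590)) = 2^3.590 = 12.0420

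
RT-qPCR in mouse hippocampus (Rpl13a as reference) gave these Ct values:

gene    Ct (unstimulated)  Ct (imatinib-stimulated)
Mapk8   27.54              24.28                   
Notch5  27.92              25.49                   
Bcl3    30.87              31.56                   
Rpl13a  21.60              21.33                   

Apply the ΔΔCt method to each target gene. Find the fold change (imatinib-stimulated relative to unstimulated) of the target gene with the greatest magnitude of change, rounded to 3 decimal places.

7.945

Mapk8: ΔΔCt = (24.28−21.33) − (27.54−21.60) = 2.95 − 5.94 = -2.99; fold change = 2^2.99 = 7.945
Notch5: ΔΔCt = (25.49−21.33) − (27.92−21.60) = 4.16 − 6.32 = -2.16; fold change = 2^2.16 = 4.469
Bcl3: ΔΔCt = (31.56−21.33) − (30.87−21.60) = 10.23 − 9.27 = 0.96; fold change = 2^-0.96 = 0.514
Mapk8 has the largest |ΔΔCt| = 2.99.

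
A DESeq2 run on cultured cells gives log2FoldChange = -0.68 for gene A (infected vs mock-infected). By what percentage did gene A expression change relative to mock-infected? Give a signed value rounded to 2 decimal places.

-37.58%

Fold change = 2^(-0.68) = 0.6242
Percent change = (FC − 1) × 100% = (0.6242 − 1) × 100 = -37.58%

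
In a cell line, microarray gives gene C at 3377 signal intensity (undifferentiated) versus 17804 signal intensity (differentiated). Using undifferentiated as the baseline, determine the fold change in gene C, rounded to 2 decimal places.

5.27

Fold change = 17804 / 3377 = 5.272
gene C is upregulated.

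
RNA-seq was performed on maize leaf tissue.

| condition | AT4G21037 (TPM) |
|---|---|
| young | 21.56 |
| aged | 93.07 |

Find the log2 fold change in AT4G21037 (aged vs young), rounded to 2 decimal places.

2.11

Fold change = 93.07 / 21.56 = 4.3168
log2(4.3168) = 2.110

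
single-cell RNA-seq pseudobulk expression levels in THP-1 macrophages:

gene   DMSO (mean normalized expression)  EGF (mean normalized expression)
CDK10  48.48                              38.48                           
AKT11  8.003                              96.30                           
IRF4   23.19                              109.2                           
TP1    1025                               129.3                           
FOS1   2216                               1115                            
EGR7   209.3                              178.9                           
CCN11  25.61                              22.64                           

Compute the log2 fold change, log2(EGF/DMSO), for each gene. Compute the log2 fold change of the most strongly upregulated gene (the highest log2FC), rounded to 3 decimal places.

log2(38.48/48.48) = -0.333  (CDK10)
log2(96.30/8.003) = 3.589  (AKT11)
log2(109.2/23.19) = 2.235  (IRF4)
log2(129.3/1025) = -2.987  (TP1)
log2(1115/2216) = -0.991  (FOS1)
log2(178.9/209.3) = -0.226  (EGR7)
log2(22.64/25.61) = -0.178  (CCN11)
AKT11 is most strongly upregulated.

3.589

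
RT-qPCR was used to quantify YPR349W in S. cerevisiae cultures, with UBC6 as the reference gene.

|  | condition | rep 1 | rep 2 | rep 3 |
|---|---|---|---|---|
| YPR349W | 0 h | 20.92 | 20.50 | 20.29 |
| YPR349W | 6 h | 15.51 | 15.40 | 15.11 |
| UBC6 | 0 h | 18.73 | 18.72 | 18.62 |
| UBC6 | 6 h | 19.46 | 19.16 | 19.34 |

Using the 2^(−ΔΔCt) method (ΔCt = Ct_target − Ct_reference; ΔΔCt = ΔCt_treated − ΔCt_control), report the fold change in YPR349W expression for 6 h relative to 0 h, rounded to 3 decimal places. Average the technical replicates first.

Mean Ct: YPR349W 0 h 20.570; YPR349W 6 h 15.340; UBC6 0 h 18.690; UBC6 6 h 19.320
ΔCt(0 h) = 20.570 − 18.690 = 1.880
ΔCt(6 h) = 15.340 − 19.320 = -3.980
ΔΔCt = -3.980 − 1.880 = -5.860
Fold change = 2^(−(-5.860)) = 2^5.860 = 58.0812

58.081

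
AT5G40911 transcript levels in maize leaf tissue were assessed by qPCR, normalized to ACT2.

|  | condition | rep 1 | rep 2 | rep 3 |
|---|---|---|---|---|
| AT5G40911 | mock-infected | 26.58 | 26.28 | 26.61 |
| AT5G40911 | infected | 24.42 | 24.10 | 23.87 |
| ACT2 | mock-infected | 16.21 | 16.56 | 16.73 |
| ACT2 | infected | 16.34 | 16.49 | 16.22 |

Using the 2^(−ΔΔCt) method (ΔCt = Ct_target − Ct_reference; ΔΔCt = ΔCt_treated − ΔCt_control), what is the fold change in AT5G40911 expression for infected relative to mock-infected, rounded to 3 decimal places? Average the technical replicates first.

4.627

Mean Ct: AT5G40911 mock-infected 26.490; AT5G40911 infected 24.130; ACT2 mock-infected 16.500; ACT2 infected 16.350
ΔCt(mock-infected) = 26.490 − 16.500 = 9.990
ΔCt(infected) = 24.130 − 16.350 = 7.780
ΔΔCt = 7.780 − 9.990 = -2.210
Fold change = 2^(−(-2.210)) = 2^2.210 = 4.6268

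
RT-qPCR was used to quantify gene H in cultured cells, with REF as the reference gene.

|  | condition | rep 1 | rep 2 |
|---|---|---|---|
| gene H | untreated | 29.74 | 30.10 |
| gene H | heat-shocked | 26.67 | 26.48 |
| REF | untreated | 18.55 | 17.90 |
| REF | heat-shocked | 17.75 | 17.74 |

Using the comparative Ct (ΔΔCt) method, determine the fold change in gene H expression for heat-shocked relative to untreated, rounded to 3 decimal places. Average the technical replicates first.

Mean Ct: gene H untreated 29.920; gene H heat-shocked 26.575; REF untreated 18.225; REF heat-shocked 17.745
ΔCt(untreated) = 29.920 − 18.225 = 11.695
ΔCt(heat-shocked) = 26.575 − 17.745 = 8.830
ΔΔCt = 8.830 − 11.695 = -2.865
Fold change = 2^(−(-2.865)) = 2^2.865 = 7.2854

7.285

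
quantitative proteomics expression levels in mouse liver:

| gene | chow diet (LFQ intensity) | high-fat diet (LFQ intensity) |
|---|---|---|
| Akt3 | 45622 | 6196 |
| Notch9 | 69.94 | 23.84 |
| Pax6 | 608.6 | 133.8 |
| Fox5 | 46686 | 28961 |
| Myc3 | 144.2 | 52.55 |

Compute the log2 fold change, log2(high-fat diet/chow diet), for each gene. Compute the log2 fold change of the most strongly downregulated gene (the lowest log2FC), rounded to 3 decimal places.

log2(6196/45622) = -2.880  (Akt3)
log2(23.84/69.94) = -1.553  (Notch9)
log2(133.8/608.6) = -2.185  (Pax6)
log2(28961/46686) = -0.689  (Fox5)
log2(52.55/144.2) = -1.456  (Myc3)
Akt3 is most strongly downregulated.

-2.880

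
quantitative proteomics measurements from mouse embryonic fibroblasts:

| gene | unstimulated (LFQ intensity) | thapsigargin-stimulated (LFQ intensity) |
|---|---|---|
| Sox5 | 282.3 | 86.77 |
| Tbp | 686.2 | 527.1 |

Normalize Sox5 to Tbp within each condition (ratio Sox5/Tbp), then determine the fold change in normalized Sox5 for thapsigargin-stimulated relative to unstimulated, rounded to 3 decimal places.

0.400

Sox5/Tbp (unstimulated) = 282.3 / 686.2 = 0.4114
Sox5/Tbp (thapsigargin-stimulated) = 86.77 / 527.1 = 0.16462
Fold change = 0.16462 / 0.4114 = 0.4001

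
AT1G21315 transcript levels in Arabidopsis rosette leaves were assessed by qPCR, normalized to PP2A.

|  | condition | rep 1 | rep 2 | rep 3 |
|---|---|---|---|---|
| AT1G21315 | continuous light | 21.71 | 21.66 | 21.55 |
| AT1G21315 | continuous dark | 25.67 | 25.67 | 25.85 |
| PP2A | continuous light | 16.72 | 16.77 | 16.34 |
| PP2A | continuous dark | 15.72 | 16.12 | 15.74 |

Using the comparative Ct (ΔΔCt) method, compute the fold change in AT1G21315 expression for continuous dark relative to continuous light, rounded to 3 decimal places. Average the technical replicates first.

Mean Ct: AT1G21315 continuous light 21.640; AT1G21315 continuous dark 25.730; PP2A continuous light 16.610; PP2A continuous dark 15.860
ΔCt(continuous light) = 21.640 − 16.610 = 5.030
ΔCt(continuous dark) = 25.730 − 15.860 = 9.870
ΔΔCt = 9.870 − 5.030 = 4.840
Fold change = 2^(−4.840) = 0.0349

0.035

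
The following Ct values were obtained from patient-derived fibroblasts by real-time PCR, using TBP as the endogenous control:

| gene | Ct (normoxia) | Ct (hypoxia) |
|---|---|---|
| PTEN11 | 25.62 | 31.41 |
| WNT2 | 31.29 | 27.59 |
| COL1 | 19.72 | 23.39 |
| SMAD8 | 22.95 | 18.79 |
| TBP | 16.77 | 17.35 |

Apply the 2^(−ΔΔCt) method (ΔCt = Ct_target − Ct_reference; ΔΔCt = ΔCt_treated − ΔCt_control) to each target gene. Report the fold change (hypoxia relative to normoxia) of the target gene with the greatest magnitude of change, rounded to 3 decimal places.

0.027

PTEN11: ΔΔCt = (31.41−17.35) − (25.62−16.77) = 14.06 − 8.85 = 5.21; fold change = 2^-5.21 = 0.027
WNT2: ΔΔCt = (27.59−17.35) − (31.29−16.77) = 10.24 − 14.52 = -4.28; fold change = 2^4.28 = 19.427
COL1: ΔΔCt = (23.39−17.35) − (19.72−16.77) = 6.04 − 2.95 = 3.09; fold change = 2^-3.09 = 0.117
SMAD8: ΔΔCt = (18.79−17.35) − (22.95−16.77) = 1.44 − 6.18 = -4.74; fold change = 2^4.74 = 26.723
PTEN11 has the largest |ΔΔCt| = 5.21.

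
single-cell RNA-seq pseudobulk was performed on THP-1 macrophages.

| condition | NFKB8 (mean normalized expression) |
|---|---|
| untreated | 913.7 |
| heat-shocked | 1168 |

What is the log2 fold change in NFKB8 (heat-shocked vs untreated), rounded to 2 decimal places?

0.35

Fold change = 1168 / 913.7 = 1.2783
log2(1.2783) = 0.354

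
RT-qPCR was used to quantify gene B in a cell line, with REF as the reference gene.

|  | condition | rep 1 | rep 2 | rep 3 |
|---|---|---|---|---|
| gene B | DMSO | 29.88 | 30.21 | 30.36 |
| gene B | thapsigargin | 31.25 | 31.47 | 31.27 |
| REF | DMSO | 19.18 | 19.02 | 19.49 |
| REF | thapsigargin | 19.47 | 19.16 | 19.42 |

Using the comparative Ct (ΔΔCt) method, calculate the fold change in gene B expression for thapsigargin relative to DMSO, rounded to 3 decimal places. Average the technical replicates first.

0.480

Mean Ct: gene B DMSO 30.150; gene B thapsigargin 31.330; REF DMSO 19.230; REF thapsigargin 19.350
ΔCt(DMSO) = 30.150 − 19.230 = 10.920
ΔCt(thapsigargin) = 31.330 − 19.350 = 11.980
ΔΔCt = 11.980 − 10.920 = 1.060
Fold change = 2^(−1.060) = 0.4796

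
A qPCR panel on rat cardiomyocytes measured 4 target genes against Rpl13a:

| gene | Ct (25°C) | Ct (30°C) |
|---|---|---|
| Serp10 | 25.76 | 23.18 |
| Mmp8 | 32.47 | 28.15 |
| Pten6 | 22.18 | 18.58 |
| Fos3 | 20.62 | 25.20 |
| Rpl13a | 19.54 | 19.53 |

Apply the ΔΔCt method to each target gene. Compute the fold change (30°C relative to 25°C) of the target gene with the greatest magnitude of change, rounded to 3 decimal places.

0.042

Serp10: ΔΔCt = (23.18−19.53) − (25.76−19.54) = 3.65 − 6.22 = -2.57; fold change = 2^2.57 = 5.938
Mmp8: ΔΔCt = (28.15−19.53) − (32.47−19.54) = 8.62 − 12.93 = -4.31; fold change = 2^4.31 = 19.835
Pten6: ΔΔCt = (18.58−19.53) − (22.18−19.54) = -0.95 − 2.64 = -3.59; fold change = 2^3.59 = 12.042
Fos3: ΔΔCt = (25.20−19.53) − (20.62−19.54) = 5.67 − 1.08 = 4.59; fold change = 2^-4.59 = 0.042
Fos3 has the largest |ΔΔCt| = 4.59.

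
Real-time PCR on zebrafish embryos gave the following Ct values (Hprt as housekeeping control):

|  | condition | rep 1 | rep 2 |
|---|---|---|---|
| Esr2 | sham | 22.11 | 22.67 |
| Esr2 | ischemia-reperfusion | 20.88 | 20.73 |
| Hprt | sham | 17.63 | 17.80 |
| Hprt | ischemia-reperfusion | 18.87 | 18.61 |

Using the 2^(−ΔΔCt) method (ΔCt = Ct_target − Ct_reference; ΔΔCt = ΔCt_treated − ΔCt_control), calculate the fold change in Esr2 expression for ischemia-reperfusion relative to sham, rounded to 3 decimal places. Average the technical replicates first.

6.105

Mean Ct: Esr2 sham 22.390; Esr2 ischemia-reperfusion 20.805; Hprt sham 17.715; Hprt ischemia-reperfusion 18.740
ΔCt(sham) = 22.390 − 17.715 = 4.675
ΔCt(ischemia-reperfusion) = 20.805 − 18.740 = 2.065
ΔΔCt = 2.065 − 4.675 = -2.610
Fold change = 2^(−(-2.610)) = 2^2.610 = 6.1050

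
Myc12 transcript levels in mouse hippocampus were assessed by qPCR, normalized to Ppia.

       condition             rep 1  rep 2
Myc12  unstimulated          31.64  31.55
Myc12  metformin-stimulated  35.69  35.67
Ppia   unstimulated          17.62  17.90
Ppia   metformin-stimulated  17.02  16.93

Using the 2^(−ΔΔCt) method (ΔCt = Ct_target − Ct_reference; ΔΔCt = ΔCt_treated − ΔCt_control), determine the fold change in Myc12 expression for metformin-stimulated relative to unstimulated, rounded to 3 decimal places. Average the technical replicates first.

Mean Ct: Myc12 unstimulated 31.595; Myc12 metformin-stimulated 35.680; Ppia unstimulated 17.760; Ppia metformin-stimulated 16.975
ΔCt(unstimulated) = 31.595 − 17.760 = 13.835
ΔCt(metformin-stimulated) = 35.680 − 16.975 = 18.705
ΔΔCt = 18.705 − 13.835 = 4.870
Fold change = 2^(−4.870) = 0.0342

0.034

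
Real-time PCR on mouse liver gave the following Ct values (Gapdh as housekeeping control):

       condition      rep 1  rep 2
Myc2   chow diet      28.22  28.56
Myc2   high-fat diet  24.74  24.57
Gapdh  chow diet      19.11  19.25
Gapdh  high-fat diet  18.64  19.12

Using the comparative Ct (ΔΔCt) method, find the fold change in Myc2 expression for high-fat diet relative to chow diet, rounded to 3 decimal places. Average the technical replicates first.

Mean Ct: Myc2 chow diet 28.390; Myc2 high-fat diet 24.655; Gapdh chow diet 19.180; Gapdh high-fat diet 18.880
ΔCt(chow diet) = 28.390 − 19.180 = 9.210
ΔCt(high-fat diet) = 24.655 − 18.880 = 5.775
ΔΔCt = 5.775 − 9.210 = -3.435
Fold change = 2^(−(-3.435)) = 2^3.435 = 10.8153

10.815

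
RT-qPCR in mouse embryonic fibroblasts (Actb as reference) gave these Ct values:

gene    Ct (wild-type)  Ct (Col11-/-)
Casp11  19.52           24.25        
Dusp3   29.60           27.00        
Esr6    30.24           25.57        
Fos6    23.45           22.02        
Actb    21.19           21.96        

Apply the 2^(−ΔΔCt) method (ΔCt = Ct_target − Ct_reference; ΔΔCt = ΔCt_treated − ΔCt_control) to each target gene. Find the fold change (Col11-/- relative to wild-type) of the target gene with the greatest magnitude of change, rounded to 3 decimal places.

43.411

Casp11: ΔΔCt = (24.25−21.96) − (19.52−21.19) = 2.29 − (-1.67) = 3.96; fold change = 2^-3.96 = 0.064
Dusp3: ΔΔCt = (27.00−21.96) − (29.60−21.19) = 5.04 − 8.41 = -3.37; fold change = 2^3.37 = 10.339
Esr6: ΔΔCt = (25.57−21.96) − (30.24−21.19) = 3.61 − 9.05 = -5.44; fold change = 2^5.44 = 43.411
Fos6: ΔΔCt = (22.02−21.96) − (23.45−21.19) = 0.06 − 2.26 = -2.20; fold change = 2^2.20 = 4.595
Esr6 has the largest |ΔΔCt| = 5.44.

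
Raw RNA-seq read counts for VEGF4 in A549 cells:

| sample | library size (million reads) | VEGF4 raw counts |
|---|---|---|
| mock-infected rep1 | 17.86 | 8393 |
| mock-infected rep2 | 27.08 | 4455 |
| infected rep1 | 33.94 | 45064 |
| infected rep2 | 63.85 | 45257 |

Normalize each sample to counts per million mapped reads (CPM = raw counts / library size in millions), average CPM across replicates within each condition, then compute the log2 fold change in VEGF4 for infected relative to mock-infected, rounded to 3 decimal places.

1.683

CPM(mock-infected rep1) = 8393 / 17.86 = 469.9328
CPM(mock-infected rep2) = 4455 / 27.08 = 164.5126
CPM(infected rep1) = 45064 / 33.94 = 1327.7549
CPM(infected rep2) = 45257 / 63.85 = 708.8019
mean CPM(mock-infected) = 317.2227; mean CPM(infected) = 1018.2784
Fold change = 1018.2784 / 317.2227 = 3.20998
log2(3.20998) = 1.6826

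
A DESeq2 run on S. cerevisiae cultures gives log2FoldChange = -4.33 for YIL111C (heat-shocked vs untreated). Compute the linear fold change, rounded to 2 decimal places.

Fold change = 2^(-4.33) = 0.050

0.05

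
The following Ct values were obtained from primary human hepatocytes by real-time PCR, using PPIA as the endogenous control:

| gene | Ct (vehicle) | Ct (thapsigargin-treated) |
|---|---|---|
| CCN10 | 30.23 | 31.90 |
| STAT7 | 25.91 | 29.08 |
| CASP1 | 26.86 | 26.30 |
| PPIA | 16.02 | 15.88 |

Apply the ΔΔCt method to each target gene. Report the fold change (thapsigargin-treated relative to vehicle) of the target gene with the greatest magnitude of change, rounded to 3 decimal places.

0.101

CCN10: ΔΔCt = (31.90−15.88) − (30.23−16.02) = 16.02 − 14.21 = 1.81; fold change = 2^-1.81 = 0.285
STAT7: ΔΔCt = (29.08−15.88) − (25.91−16.02) = 13.20 − 9.89 = 3.31; fold change = 2^-3.31 = 0.101
CASP1: ΔΔCt = (26.30−15.88) − (26.86−16.02) = 10.42 − 10.84 = -0.42; fold change = 2^0.42 = 1.338
STAT7 has the largest |ΔΔCt| = 3.31.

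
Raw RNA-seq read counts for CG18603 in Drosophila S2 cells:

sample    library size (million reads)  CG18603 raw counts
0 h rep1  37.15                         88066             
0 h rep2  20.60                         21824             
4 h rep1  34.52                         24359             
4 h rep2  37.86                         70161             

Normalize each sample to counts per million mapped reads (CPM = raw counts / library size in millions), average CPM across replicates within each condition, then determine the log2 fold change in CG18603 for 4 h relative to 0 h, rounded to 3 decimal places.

CPM(0 h rep1) = 88066 / 37.15 = 2370.5518
CPM(0 h rep2) = 21824 / 20.60 = 1059.4175
CPM(4 h rep1) = 24359 / 34.52 = 705.6489
CPM(4 h rep2) = 70161 / 37.86 = 1853.1696
mean CPM(0 h) = 1714.9846; mean CPM(4 h) = 1279.4092
Fold change = 1279.4092 / 1714.9846 = 0.74602
log2(0.74602) = -0.4227

-0.423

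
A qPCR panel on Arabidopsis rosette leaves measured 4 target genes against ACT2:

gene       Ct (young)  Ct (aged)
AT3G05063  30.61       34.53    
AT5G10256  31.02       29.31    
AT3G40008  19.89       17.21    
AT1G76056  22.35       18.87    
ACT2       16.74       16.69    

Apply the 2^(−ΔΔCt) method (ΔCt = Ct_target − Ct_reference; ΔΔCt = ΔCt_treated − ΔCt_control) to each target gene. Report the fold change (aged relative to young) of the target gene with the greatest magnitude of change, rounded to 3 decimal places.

AT3G05063: ΔΔCt = (34.53−16.69) − (30.61−16.74) = 17.84 − 13.87 = 3.97; fold change = 2^-3.97 = 0.064
AT5G10256: ΔΔCt = (29.31−16.69) − (31.02−16.74) = 12.62 − 14.28 = -1.66; fold change = 2^1.66 = 3.160
AT3G40008: ΔΔCt = (17.21−16.69) − (19.89−16.74) = 0.52 − 3.15 = -2.63; fold change = 2^2.63 = 6.190
AT1G76056: ΔΔCt = (18.87−16.69) − (22.35−16.74) = 2.18 − 5.61 = -3.43; fold change = 2^3.43 = 10.778
AT3G05063 has the largest |ΔΔCt| = 3.97.

0.064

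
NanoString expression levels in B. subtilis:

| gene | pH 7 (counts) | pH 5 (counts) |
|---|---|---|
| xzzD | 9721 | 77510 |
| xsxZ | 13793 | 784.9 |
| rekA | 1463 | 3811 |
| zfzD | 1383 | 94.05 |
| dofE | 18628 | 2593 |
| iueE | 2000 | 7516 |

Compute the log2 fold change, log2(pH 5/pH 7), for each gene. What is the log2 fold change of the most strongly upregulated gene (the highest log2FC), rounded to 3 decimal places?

2.995

log2(77510/9721) = 2.995  (xzzD)
log2(784.9/13793) = -4.135  (xsxZ)
log2(3811/1463) = 1.381  (rekA)
log2(94.05/1383) = -3.878  (zfzD)
log2(2593/18628) = -2.845  (dofE)
log2(7516/2000) = 1.910  (iueE)
xzzD is most strongly upregulated.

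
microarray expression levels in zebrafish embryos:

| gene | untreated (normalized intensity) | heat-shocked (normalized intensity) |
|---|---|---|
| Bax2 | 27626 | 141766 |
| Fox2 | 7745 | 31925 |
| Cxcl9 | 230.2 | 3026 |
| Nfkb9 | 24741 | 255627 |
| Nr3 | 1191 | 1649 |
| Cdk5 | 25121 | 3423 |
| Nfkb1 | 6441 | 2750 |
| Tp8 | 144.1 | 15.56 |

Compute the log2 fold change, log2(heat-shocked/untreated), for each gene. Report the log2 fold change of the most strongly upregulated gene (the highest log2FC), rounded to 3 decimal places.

log2(141766/27626) = 2.359  (Bax2)
log2(31925/7745) = 2.043  (Fox2)
log2(3026/230.2) = 3.716  (Cxcl9)
log2(255627/24741) = 3.369  (Nfkb9)
log2(1649/1191) = 0.469  (Nr3)
log2(3423/25121) = -2.876  (Cdk5)
log2(2750/6441) = -1.228  (Nfkb1)
log2(15.56/144.1) = -3.211  (Tp8)
Cxcl9 is most strongly upregulated.

3.716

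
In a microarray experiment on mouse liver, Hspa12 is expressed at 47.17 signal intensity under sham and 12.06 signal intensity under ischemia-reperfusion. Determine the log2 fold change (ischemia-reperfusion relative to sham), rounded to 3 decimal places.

-1.968

Fold change = 12.06 / 47.17 = 0.2557
log2(0.2557) = -1.9676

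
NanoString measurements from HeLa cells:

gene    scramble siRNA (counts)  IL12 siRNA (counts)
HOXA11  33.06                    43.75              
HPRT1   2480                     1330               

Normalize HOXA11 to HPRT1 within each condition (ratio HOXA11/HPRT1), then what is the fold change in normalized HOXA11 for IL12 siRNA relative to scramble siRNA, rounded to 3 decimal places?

2.468

HOXA11/HPRT1 (scramble siRNA) = 33.06 / 2480 = 0.013331
HOXA11/HPRT1 (IL12 siRNA) = 43.75 / 1330 = 0.032895
Fold change = 0.032895 / 0.013331 = 2.4676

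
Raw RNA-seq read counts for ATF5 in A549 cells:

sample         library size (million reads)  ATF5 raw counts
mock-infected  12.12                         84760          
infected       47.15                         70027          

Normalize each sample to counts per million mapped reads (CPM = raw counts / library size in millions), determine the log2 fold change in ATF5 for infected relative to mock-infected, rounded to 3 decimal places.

CPM(mock-infected) = 84760 / 12.12 = 6993.3993
CPM(infected) = 70027 / 47.15 = 1485.1962
Fold change = 1485.1962 / 6993.3993 = 0.21237
log2(0.21237) = -2.2353

-2.235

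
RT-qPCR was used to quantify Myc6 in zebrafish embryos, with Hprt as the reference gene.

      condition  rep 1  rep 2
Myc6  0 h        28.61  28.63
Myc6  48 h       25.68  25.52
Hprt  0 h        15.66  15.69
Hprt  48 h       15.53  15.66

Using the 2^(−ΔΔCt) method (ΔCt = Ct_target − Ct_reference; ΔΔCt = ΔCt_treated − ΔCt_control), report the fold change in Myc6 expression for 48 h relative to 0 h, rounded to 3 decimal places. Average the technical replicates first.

Mean Ct: Myc6 0 h 28.620; Myc6 48 h 25.600; Hprt 0 h 15.675; Hprt 48 h 15.595
ΔCt(0 h) = 28.620 − 15.675 = 12.945
ΔCt(48 h) = 25.600 − 15.595 = 10.005
ΔΔCt = 10.005 − 12.945 = -2.940
Fold change = 2^(−(-2.940)) = 2^2.940 = 7.6741

7.674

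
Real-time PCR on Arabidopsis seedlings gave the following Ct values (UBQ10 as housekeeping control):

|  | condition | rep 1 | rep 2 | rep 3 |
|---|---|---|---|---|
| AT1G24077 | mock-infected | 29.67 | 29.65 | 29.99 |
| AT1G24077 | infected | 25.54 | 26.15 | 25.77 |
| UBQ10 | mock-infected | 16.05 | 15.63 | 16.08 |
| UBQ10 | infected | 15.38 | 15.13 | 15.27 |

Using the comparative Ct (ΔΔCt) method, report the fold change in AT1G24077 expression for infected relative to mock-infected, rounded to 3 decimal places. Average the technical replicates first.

Mean Ct: AT1G24077 mock-infected 29.770; AT1G24077 infected 25.820; UBQ10 mock-infected 15.920; UBQ10 infected 15.260
ΔCt(mock-infected) = 29.770 − 15.920 = 13.850
ΔCt(infected) = 25.820 − 15.260 = 10.560
ΔΔCt = 10.560 − 13.850 = -3.290
Fold change = 2^(−(-3.290)) = 2^3.290 = 9.7811

9.781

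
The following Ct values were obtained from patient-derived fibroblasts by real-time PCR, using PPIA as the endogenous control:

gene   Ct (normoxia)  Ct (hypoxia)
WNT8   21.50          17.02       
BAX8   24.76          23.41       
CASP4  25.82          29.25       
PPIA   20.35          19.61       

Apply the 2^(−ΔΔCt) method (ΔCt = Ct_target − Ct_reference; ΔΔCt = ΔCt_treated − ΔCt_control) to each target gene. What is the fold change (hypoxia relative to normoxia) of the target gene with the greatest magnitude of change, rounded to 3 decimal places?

WNT8: ΔΔCt = (17.02−19.61) − (21.50−20.35) = -2.59 − 1.15 = -3.74; fold change = 2^3.74 = 13.361
BAX8: ΔΔCt = (23.41−19.61) − (24.76−20.35) = 3.80 − 4.41 = -0.61; fold change = 2^0.61 = 1.526
CASP4: ΔΔCt = (29.25−19.61) − (25.82−20.35) = 9.64 − 5.47 = 4.17; fold change = 2^-4.17 = 0.056
CASP4 has the largest |ΔΔCt| = 4.17.

0.056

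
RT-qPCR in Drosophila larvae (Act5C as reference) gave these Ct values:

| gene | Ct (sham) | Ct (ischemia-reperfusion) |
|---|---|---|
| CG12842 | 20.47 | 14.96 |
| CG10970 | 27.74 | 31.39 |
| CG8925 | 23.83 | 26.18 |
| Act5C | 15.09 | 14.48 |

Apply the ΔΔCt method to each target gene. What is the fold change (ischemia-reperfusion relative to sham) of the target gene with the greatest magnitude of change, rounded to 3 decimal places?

CG12842: ΔΔCt = (14.96−14.48) − (20.47−15.09) = 0.48 − 5.38 = -4.90; fold change = 2^4.90 = 29.857
CG10970: ΔΔCt = (31.39−14.48) − (27.74−15.09) = 16.91 − 12.65 = 4.26; fold change = 2^-4.26 = 0.052
CG8925: ΔΔCt = (26.18−14.48) − (23.83−15.09) = 11.70 − 8.74 = 2.96; fold change = 2^-2.96 = 0.129
CG12842 has the largest |ΔΔCt| = 4.90.

29.857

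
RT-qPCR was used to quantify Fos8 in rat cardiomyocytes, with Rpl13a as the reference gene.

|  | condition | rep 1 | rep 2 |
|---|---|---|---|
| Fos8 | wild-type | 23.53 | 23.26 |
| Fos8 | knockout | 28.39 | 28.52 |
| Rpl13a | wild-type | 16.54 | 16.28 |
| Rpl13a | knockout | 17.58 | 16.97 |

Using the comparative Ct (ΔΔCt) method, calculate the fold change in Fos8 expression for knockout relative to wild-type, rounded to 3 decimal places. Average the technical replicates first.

Mean Ct: Fos8 wild-type 23.395; Fos8 knockout 28.455; Rpl13a wild-type 16.410; Rpl13a knockout 17.275
ΔCt(wild-type) = 23.395 − 16.410 = 6.985
ΔCt(knockout) = 28.455 − 17.275 = 11.180
ΔΔCt = 11.180 − 6.985 = 4.195
Fold change = 2^(−4.195) = 0.0546

0.055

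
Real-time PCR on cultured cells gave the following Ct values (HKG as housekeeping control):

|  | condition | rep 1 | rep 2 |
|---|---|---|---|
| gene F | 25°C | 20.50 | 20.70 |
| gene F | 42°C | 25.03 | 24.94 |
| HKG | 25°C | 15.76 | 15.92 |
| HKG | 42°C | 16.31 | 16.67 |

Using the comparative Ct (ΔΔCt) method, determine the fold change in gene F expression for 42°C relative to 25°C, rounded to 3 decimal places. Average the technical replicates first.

0.075

Mean Ct: gene F 25°C 20.600; gene F 42°C 24.985; HKG 25°C 15.840; HKG 42°C 16.490
ΔCt(25°C) = 20.600 − 15.840 = 4.760
ΔCt(42°C) = 24.985 − 16.490 = 8.495
ΔΔCt = 8.495 − 4.760 = 3.735
Fold change = 2^(−3.735) = 0.0751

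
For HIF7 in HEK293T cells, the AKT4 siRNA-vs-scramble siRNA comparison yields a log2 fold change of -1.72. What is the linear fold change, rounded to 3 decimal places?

0.304

Fold change = 2^(-1.72) = 0.3035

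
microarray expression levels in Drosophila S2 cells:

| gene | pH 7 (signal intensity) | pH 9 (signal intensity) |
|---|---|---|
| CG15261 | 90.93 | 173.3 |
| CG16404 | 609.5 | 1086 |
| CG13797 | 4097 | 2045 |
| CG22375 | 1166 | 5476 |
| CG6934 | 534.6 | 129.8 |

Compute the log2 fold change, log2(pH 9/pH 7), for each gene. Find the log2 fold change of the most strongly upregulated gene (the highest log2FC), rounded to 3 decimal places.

2.232

log2(173.3/90.93) = 0.930  (CG15261)
log2(1086/609.5) = 0.833  (CG16404)
log2(2045/4097) = -1.002  (CG13797)
log2(5476/1166) = 2.232  (CG22375)
log2(129.8/534.6) = -2.042  (CG6934)
CG22375 is most strongly upregulated.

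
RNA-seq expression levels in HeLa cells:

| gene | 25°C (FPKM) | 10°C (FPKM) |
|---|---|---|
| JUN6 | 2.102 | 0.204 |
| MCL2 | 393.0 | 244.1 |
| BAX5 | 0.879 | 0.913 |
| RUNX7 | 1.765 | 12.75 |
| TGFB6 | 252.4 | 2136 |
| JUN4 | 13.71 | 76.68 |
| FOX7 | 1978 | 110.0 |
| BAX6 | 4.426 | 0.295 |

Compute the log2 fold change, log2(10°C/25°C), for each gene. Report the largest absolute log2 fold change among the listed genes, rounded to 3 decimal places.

log2(0.204/2.102) = -3.365  (JUN6)
log2(244.1/393.0) = -0.687  (MCL2)
log2(0.913/0.879) = 0.055  (BAX5)
log2(12.75/1.765) = 2.853  (RUNX7)
log2(2136/252.4) = 3.081  (TGFB6)
log2(76.68/13.71) = 2.484  (JUN4)
log2(110.0/1978) = -4.168  (FOX7)
log2(0.295/4.426) = -3.907  (BAX6)
The largest magnitude belongs to FOX7.

4.168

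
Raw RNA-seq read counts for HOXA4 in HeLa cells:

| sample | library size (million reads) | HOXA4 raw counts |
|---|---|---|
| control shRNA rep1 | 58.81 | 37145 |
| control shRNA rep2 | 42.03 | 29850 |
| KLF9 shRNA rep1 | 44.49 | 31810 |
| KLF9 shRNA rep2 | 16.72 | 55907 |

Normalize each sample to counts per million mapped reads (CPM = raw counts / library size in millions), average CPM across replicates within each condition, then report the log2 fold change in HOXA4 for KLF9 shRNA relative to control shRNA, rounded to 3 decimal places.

CPM(control shRNA rep1) = 37145 / 58.81 = 631.6103
CPM(control shRNA rep2) = 29850 / 42.03 = 710.2070
CPM(KLF9 shRNA rep1) = 31810 / 44.49 = 714.9921
CPM(KLF9 shRNA rep2) = 55907 / 16.72 = 3343.7201
mean CPM(control shRNA) = 670.9086; mean CPM(KLF9 shRNA) = 2029.3561
Fold change = 2029.3561 / 670.9086 = 3.02479
log2(3.02479) = 1.5968

1.597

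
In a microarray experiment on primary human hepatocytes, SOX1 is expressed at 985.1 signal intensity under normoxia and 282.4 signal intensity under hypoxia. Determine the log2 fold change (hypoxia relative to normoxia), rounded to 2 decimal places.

-1.80

Fold change = 282.4 / 985.1 = 0.2867
log2(0.2867) = -1.803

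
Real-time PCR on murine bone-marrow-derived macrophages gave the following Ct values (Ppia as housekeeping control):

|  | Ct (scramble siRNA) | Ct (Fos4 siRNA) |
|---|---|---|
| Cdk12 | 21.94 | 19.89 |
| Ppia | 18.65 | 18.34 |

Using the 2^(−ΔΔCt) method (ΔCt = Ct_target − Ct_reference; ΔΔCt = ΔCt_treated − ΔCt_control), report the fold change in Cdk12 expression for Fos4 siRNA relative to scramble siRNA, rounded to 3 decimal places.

3.340

ΔCt(scramble siRNA) = 21.940 − 18.650 = 3.290
ΔCt(Fos4 siRNA) = 19.890 − 18.340 = 1.550
ΔΔCt = 1.550 − 3.290 = -1.740
Fold change = 2^(−(-1.740)) = 2^1.740 = 3.3404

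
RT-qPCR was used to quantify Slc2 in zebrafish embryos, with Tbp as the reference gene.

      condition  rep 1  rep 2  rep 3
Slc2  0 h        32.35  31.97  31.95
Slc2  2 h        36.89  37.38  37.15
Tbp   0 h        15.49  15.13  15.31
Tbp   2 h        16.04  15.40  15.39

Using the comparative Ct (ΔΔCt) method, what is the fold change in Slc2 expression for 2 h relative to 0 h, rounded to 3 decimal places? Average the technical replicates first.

Mean Ct: Slc2 0 h 32.090; Slc2 2 h 37.140; Tbp 0 h 15.310; Tbp 2 h 15.610
ΔCt(0 h) = 32.090 − 15.310 = 16.780
ΔCt(2 h) = 37.140 − 15.610 = 21.530
ΔΔCt = 21.530 − 16.780 = 4.750
Fold change = 2^(−4.750) = 0.0372

0.037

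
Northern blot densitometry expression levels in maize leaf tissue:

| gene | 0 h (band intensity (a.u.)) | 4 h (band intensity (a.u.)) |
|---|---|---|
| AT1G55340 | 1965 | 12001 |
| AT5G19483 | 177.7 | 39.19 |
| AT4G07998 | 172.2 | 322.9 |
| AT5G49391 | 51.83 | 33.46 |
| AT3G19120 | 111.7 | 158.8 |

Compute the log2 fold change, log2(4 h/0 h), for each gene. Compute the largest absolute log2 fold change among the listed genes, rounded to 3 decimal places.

log2(12001/1965) = 2.611  (AT1G55340)
log2(39.19/177.7) = -2.181  (AT5G19483)
log2(322.9/172.2) = 0.907  (AT4G07998)
log2(33.46/51.83) = -0.631  (AT5G49391)
log2(158.8/111.7) = 0.508  (AT3G19120)
The largest magnitude belongs to AT1G55340.

2.611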